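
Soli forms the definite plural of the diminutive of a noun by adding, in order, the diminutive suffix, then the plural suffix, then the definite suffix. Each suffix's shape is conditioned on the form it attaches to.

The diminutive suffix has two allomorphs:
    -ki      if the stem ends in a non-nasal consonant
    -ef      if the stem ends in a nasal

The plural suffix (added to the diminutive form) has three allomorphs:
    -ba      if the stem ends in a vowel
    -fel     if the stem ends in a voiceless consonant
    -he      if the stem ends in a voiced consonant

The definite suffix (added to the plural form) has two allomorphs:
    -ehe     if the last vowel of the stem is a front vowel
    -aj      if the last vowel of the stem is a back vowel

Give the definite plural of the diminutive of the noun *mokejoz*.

mokejozkibaaj

*mokejoz* — final consonant /z/ (non-nasal) → -ki → *mokejozki*.
The diminutive form *mokejozki* — final sound /i/ (a vowel) → -ba → *mokejozkiba*.
The plural form *mokejozkiba* — last vowel /a/ (a back vowel) → -aj → *mokejozkibaaj*.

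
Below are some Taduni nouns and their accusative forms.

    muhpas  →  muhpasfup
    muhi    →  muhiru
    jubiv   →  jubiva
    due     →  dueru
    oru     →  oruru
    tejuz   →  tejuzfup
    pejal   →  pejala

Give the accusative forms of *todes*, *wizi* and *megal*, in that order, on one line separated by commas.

todesfup, wiziru, megala

The pattern is sibilance of the final sound: -fup when the stem ends in a sibilant (*muhpas*, *tejuz*); -a when the stem ends in a non-sibilant consonant (*jubiv*, *pejal*); -ru when the stem ends in a vowel (*muhi*, *due*, *oru*).
*todes* — final sound /s/ (a sibilant) → -fup → *todesfup*.
Since the final sound of *wizi* is /i/ (a vowel), it takes -ru, giving *wiziru*.
*megal*: final sound = /l/, a non-sibilant consonant → -a → *megala*.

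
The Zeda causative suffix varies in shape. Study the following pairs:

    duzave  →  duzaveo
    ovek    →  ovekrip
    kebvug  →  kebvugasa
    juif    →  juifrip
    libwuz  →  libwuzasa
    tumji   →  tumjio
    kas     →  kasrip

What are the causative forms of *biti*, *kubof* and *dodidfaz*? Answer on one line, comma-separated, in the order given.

The pattern is voicing of the final sound: -rip when the stem ends in a voiceless consonant (*ovek*, *juif*, *kas*); -asa when the stem ends in a voiced consonant (*kebvug*, *libwuz*); -o when the stem ends in a vowel (*duzave*, *tumji*).
*biti* — final sound /i/ (a vowel) → -o → *bitio*.
The final sound of *kubof* is /f/, which is a voiceless consonant, so the suffix is -rip, giving *kubofrip*.
*dodidfaz*: final sound = /z/, a voiced consonant → -asa → *dodidfazasa*.

bitio, kubofrip, dodidfazasa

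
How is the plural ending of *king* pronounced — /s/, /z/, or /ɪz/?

/z/

The stem *king* ends in a voiced non-sibilant sound.
The plural suffix surfaces as /ɪz/ after sibilants, /s/ after other voiceless consonants, and /z/ after other voiced sounds.
So the plural -s on *king* is pronounced /z/.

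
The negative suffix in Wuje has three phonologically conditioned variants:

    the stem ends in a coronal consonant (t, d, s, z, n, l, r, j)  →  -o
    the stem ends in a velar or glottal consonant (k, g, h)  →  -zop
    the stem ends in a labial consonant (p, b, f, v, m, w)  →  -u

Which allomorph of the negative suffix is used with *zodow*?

*zodow* — final consonant /w/ (labial) → -u.

-u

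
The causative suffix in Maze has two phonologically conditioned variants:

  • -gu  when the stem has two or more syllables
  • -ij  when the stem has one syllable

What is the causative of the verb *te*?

teij

*te* has one syllable, so the suffix is -ij, giving *teij*.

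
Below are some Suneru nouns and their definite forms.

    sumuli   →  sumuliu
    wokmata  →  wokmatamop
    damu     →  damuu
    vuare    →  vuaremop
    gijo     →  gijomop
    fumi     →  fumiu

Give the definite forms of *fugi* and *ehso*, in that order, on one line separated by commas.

fugiu, ehsomop

Looking at the last vowel of each stem: -u when the last vowel of the stem is a high vowel (*sumuli*, *damu*, *fumi*); -mop when the last vowel of the stem is a non-high vowel (*wokmata*, *vuare*, *gijo*).
Since the last vowel of *fugi* is /i/ (a high vowel), it takes -u, giving *fugiu*.
*ehso* — last vowel /o/ (a non-high vowel) → -mop → *ehsomop*.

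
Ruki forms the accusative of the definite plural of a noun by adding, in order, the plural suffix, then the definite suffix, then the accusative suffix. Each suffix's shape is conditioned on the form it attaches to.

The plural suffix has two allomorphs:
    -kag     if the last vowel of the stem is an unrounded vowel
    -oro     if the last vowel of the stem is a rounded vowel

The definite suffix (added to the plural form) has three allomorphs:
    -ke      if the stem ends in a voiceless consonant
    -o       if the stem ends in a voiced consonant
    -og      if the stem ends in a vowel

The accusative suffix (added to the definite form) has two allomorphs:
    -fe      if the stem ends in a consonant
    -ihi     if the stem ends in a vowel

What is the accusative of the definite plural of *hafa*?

hafakagoihi

*hafa*: last vowel = /a/, an unrounded vowel → -kag → *hafakag*.
Since the final sound of the plural form *hafakag* is /g/ (a voiced consonant), it takes -o, giving *hafakago*.
The definite form *hafakago*: final sound = /o/, a vowel → -ihi → *hafakagoihi*.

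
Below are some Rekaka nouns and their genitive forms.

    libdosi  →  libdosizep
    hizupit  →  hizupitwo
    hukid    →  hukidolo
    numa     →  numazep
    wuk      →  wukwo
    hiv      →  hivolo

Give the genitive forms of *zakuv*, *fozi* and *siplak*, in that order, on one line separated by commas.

The pattern is voicing of the final sound: -wo when the stem ends in a voiceless consonant (*hizupit*, *wuk*); -olo when the stem ends in a voiced consonant (*hukid*, *hiv*); -zep when the stem ends in a vowel (*libdosi*, *numa*).
*zakuv* — final sound /v/ (a voiced consonant) → -olo → *zakuvolo*.
*fozi*: final sound = /i/, a vowel → -zep → *fozizep*.
*siplak* — final sound /k/ (a voiceless consonant) → -wo → *siplakwo*.

zakuvolo, fozizep, siplakwo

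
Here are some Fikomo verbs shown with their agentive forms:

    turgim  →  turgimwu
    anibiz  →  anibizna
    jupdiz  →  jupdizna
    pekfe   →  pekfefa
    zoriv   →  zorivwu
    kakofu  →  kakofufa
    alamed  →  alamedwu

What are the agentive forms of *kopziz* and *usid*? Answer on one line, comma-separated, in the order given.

The pattern is sibilance of the final sound: -na when the stem ends in a sibilant (*anibiz*, *jupdiz*); -wu when the stem ends in a non-sibilant consonant (*turgim*, *zoriv*, *alamed*); -fa when the stem ends in a vowel (*pekfe*, *kakofu*).
Since the final sound of *kopziz* is /z/ (a sibilant), it takes -na, giving *kopzizna*.
*usid*: final sound = /d/, a non-sibilant consonant → -wu → *usidwu*.

kopzizna, usidwu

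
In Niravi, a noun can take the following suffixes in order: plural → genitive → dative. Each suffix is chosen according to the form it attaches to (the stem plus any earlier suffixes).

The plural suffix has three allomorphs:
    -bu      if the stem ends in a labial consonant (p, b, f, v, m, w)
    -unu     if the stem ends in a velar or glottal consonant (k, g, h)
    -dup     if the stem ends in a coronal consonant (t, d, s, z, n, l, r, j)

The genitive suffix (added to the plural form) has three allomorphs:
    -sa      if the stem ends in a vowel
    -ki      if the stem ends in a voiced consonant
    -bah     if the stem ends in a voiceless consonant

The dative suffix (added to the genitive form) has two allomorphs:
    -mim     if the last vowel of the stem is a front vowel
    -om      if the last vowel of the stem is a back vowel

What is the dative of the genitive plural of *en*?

The final consonant of *en* is /n/, which is coronal, so the plural suffix is -dup, giving *endup*.
Since the final sound of the plural form *endup* is /p/ (a voiceless consonant), it takes -bah, giving *endupbah*.
Since the last vowel of the genitive form *endupbah* is /a/ (a back vowel), it takes -om, giving *endupbahom*.

endupbahom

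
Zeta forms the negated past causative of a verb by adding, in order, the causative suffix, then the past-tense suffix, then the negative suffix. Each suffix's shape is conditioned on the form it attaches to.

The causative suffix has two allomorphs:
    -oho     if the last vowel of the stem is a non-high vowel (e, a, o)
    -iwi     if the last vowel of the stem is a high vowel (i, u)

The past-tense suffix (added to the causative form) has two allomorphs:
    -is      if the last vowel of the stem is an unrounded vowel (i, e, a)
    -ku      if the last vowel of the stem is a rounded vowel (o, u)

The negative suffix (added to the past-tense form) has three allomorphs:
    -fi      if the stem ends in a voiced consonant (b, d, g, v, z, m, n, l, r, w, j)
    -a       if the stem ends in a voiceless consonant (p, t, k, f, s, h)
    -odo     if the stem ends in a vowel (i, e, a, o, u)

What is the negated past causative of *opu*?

opuiwiisa

*opu*: last vowel = /u/, a high vowel → -iwi → *opuiwi*.
The last vowel of the causative form *opuiwi* is /i/, which is an unrounded vowel, so the past-tense suffix is -is, giving *opuiwiis*.
The final sound of the past-tense form *opuiwiis* is /s/, which is a voiceless consonant, so the negative suffix is -a, giving *opuiwiisa*.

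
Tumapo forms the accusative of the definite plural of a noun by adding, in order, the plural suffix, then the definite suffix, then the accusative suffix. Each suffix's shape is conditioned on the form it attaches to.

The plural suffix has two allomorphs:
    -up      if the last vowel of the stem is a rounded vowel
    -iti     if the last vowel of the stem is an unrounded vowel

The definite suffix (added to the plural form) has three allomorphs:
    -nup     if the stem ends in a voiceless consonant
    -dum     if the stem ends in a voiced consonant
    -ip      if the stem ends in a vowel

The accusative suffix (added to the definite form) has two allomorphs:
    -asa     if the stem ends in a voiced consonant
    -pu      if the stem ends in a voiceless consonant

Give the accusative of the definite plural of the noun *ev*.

evitiippu

Since the last vowel of *ev* is /e/ (an unrounded vowel), it takes -iti, giving *eviti*.
The plural form *eviti* — final sound /i/ (a vowel) → -ip → *evitiip*.
The definite form *evitiip* — final consonant /p/ (voiceless) → -pu → *evitiippu*.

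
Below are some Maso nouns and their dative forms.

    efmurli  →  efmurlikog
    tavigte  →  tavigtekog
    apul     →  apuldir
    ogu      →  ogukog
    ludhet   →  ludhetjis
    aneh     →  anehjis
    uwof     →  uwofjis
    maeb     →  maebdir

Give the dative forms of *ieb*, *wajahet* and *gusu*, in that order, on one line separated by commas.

The alternation tracks the final sound of the stem — -jis when the stem ends in a voiceless consonant (*ludhet*, *aneh*, *uwof*); -dir when the stem ends in a voiced consonant (*apul*, *maeb*); -kog when the stem ends in a vowel (*efmurli*, *tavigte*, *ogu*).
Since the final sound of *ieb* is /b/ (a voiced consonant), it takes -dir, giving *iebdir*.
*wajahet*: final sound = /t/, a voiceless consonant → -jis → *wajahetjis*.
*gusu*: final sound = /u/, a vowel → -kog → *gusukog*.

iebdir, wajahetjis, gusukog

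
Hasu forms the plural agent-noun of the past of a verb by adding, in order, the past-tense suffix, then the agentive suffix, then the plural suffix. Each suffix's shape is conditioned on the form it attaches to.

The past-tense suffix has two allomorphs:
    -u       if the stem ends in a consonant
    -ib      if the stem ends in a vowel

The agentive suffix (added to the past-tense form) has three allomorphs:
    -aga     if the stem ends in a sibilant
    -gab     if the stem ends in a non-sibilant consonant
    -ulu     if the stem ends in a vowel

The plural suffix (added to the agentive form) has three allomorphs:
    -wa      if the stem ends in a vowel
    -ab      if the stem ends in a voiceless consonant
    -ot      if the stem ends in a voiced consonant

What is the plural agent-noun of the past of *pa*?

paibgabot

*pa* — final sound /a/ (a vowel) → -ib → *paib*.
The past-tense form *paib*: final sound = /b/, a non-sibilant consonant → -gab → *paibgab*.
The agentive form *paibgab*: final sound = /b/, a voiced consonant → -ot → *paibgabot*.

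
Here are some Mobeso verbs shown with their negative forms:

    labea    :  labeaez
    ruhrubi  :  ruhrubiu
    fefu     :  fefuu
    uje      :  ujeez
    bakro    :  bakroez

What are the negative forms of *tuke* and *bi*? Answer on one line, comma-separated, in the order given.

tukeez, biu

The alternation tracks the last vowel of the stem — -u when the last vowel of the stem is a high vowel (*ruhrubi*, *fefu*); -ez when the last vowel of the stem is a non-high vowel (*labea*, *uje*, *bakro*).
*tuke* — last vowel /e/ (a non-high vowel) → -ez → *tukeez*.
*bi*: last vowel = /i/, a high vowel → -u → *biu*.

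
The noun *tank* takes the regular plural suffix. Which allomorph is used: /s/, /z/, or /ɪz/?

The stem *tank* ends in a voiceless non-sibilant consonant.
The plural suffix surfaces as /ɪz/ after sibilants, /s/ after other voiceless consonants, and /z/ after other voiced sounds.
So the plural -s on *tank* is pronounced /s/.

/s/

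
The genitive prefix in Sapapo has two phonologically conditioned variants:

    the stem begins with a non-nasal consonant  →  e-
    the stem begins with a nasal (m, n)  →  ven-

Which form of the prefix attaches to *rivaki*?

*rivaki* — first consonant /r/ (non-nasal) → e-.

e-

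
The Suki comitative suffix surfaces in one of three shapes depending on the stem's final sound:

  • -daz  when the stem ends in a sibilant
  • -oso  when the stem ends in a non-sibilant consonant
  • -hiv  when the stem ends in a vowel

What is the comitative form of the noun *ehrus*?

Since the final sound of *ehrus* is /s/ (a sibilant), it takes -daz, giving *ehrusdaz*.

ehrusdaz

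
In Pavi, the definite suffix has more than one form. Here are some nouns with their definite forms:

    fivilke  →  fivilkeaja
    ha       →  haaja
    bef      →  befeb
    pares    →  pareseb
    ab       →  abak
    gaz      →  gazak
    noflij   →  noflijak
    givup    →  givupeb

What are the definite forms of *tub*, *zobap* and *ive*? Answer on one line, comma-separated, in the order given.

tubak, zobapeb, iveaja

The pattern is voicing of the final sound: -eb when the stem ends in a voiceless consonant (*bef*, *pares*, *givup*); -ak when the stem ends in a voiced consonant (*ab*, *gaz*, *noflij*); -aja when the stem ends in a vowel (*fivilke*, *ha*).
The final sound of *tub* is /b/, which is a voiced consonant, so the suffix is -ak, giving *tubak*.
*zobap*: final sound = /p/, a voiceless consonant → -eb → *zobapeb*.
*ive*: final sound = /e/, a vowel → -aja → *iveaja*.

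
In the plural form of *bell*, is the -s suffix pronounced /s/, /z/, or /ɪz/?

The stem *bell* ends in a voiced non-sibilant sound.
The plural suffix surfaces as /ɪz/ after sibilants, /s/ after other voiceless consonants, and /z/ after other voiced sounds.
So the plural -s on *bell* is pronounced /z/.

/z/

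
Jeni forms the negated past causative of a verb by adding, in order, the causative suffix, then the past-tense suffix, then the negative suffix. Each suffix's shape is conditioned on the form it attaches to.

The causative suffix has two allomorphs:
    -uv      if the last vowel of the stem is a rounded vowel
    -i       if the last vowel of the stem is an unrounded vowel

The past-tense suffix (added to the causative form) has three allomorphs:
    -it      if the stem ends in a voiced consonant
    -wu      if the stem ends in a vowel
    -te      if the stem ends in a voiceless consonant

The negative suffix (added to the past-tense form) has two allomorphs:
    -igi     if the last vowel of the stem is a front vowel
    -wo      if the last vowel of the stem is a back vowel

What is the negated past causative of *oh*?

ohuvitigi

Since the last vowel of *oh* is /o/ (a rounded vowel), it takes -uv, giving *ohuv*.
The causative form *ohuv*: final sound = /v/, a voiced consonant → -it → *ohuvit*.
The last vowel of the past-tense form *ohuvit* is /i/, which is a front vowel, so the negative suffix is -igi, giving *ohuvitigi*.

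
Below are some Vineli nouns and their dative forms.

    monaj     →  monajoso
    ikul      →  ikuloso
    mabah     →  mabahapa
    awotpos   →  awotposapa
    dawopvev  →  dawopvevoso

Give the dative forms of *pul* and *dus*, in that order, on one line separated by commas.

The alternation tracks the final consonant of the stem — -apa when the stem ends in a voiceless consonant (*mabah*, *awotpos*); -oso when the stem ends in a voiced consonant (*monaj*, *ikul*, *dawopvev*).
*pul*: final consonant = /l/, voiced → -oso → *puloso*.
*dus*: final consonant = /s/, voiceless → -apa → *dusapa*.

puloso, dusapa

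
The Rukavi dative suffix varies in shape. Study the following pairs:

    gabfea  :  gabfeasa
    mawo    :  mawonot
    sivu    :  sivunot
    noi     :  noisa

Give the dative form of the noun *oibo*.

Looking at the last vowel of each stem: -not when the last vowel of the stem is a rounded vowel (*mawo*, *sivu*); -sa when the last vowel of the stem is an unrounded vowel (*gabfea*, *noi*).
Since the last vowel of *oibo* is /o/ (a rounded vowel), it takes -not, giving *oibonot*.

oibonot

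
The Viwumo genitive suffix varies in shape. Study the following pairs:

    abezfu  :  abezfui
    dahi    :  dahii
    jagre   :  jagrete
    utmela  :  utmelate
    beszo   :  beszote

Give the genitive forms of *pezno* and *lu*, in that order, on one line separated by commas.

peznote, lui

Looking at the last vowel of each stem: -i when the last vowel of the stem is a high vowel (*abezfu*, *dahi*); -te when the last vowel of the stem is a non-high vowel (*jagre*, *utmela*, *beszo*).
*pezno* — last vowel /o/ (a non-high vowel) → -te → *peznote*.
The last vowel of *lu* is /u/, which is a high vowel, so the suffix is -i, giving *lui*.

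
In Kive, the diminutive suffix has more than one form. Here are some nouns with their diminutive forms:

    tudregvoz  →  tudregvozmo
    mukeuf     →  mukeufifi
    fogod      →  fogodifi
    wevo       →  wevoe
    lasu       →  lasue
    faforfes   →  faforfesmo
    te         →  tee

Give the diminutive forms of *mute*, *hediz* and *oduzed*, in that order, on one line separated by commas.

The alternation tracks the final sound of the stem — -mo when the stem ends in a sibilant (*tudregvoz*, *faforfes*); -ifi when the stem ends in a non-sibilant consonant (*mukeuf*, *fogod*); -e when the stem ends in a vowel (*wevo*, *lasu*, *te*).
The final sound of *mute* is /e/, which is a vowel, so the suffix is -e, giving *mutee*.
The final sound of *hediz* is /z/, which is a sibilant, so the suffix is -mo, giving *hedizmo*.
The final sound of *oduzed* is /d/, which is a non-sibilant consonant, so the suffix is -ifi, giving *oduzedifi*.

mutee, hedizmo, oduzedifi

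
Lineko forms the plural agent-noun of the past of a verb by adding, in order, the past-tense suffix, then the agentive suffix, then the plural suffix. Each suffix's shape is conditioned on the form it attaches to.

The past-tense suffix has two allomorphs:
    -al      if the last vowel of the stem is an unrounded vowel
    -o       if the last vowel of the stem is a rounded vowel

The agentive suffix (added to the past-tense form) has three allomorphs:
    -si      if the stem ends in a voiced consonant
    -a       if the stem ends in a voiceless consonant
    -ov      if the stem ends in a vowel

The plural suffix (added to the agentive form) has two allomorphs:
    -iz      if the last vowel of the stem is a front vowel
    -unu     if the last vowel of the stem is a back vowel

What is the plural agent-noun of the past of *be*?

bealsiiz

Since the last vowel of *be* is /e/ (an unrounded vowel), it takes -al, giving *beal*.
The past-tense form *beal* — final sound /l/ (a voiced consonant) → -si → *bealsi*.
The last vowel of the agentive form *bealsi* is /i/, which is a front vowel, so the plural suffix is -iz, giving *bealsiiz*.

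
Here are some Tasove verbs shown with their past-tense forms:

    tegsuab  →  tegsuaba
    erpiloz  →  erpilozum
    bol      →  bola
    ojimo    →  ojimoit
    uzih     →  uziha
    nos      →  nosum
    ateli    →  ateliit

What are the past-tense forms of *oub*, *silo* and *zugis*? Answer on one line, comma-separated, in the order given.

Looking at the final sound of each stem: -um when the stem ends in a sibilant (*erpiloz*, *nos*); -a when the stem ends in a non-sibilant consonant (*tegsuab*, *bol*, *uzih*); -it when the stem ends in a vowel (*ojimo*, *ateli*).
The final sound of *oub* is /b/, which is a non-sibilant consonant, so the suffix is -a, giving *ouba*.
*silo*: final sound = /o/, a vowel → -it → *siloit*.
Since the final sound of *zugis* is /s/ (a sibilant), it takes -um, giving *zugisum*.

ouba, siloit, zugisum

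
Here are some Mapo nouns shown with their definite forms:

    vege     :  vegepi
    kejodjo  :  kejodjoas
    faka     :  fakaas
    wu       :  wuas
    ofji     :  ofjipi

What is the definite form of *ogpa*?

The alternation tracks the last vowel of the stem — -pi when the last vowel of the stem is a front vowel (*vege*, *ofji*); -as when the last vowel of the stem is a back vowel (*kejodjo*, *faka*, *wu*).
The last vowel of *ogpa* is /a/, which is a back vowel, so the suffix is -as, giving *ogpaas*.

ogpaas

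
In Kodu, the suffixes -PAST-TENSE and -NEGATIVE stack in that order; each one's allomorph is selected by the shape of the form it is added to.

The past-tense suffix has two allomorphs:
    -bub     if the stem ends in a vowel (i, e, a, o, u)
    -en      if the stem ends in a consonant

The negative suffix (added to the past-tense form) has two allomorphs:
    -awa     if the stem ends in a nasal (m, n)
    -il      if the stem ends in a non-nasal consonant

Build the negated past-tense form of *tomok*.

The final sound of *tomok* is /k/, which is a consonant, so the past-tense suffix is -en, giving *tomoken*.
The final consonant of the past-tense form *tomoken* is /n/, which is a nasal, so the negative suffix is -awa, giving *tomokenawa*.

tomokenawa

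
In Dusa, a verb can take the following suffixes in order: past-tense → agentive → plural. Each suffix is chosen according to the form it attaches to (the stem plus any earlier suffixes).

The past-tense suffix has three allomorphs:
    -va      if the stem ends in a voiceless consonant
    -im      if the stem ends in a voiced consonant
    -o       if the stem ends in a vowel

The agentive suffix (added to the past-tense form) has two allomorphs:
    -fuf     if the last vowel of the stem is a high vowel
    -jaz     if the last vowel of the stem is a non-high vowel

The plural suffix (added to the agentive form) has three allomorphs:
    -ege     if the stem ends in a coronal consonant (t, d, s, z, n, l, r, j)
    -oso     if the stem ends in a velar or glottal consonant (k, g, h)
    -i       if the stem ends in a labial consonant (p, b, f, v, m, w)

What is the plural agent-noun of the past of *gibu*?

gibuojazege

Since the final sound of *gibu* is /u/ (a vowel), it takes -o, giving *gibuo*.
The past-tense form *gibuo*: last vowel = /o/, a non-high vowel → -jaz → *gibuojaz*.
The agentive form *gibuojaz* — final consonant /z/ (coronal) → -ege → *gibuojazege*.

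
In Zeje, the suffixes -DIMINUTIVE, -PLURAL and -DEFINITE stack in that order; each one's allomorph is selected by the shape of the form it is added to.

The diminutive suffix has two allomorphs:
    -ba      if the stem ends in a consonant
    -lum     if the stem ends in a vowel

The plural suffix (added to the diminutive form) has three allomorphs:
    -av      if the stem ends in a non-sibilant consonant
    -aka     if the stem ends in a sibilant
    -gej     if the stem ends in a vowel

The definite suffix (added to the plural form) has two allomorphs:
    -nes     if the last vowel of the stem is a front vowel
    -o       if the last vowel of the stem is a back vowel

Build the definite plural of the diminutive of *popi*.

popilumavo

The final sound of *popi* is /i/, which is a vowel, so the diminutive suffix is -lum, giving *popilum*.
The diminutive form *popilum*: final sound = /m/, a non-sibilant consonant → -av → *popilumav*.
The plural form *popilumav* — last vowel /a/ (a back vowel) → -o → *popilumavo*.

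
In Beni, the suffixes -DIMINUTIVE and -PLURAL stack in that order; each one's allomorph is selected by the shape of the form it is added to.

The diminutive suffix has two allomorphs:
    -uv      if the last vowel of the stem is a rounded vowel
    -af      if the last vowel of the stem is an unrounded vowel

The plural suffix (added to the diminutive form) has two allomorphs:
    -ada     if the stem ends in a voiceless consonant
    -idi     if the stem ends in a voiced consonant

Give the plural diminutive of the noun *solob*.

The last vowel of *solob* is /o/, which is a rounded vowel, so the diminutive suffix is -uv, giving *solobuv*.
Since the final consonant of the diminutive form *solobuv* is /v/ (voiced), it takes -idi, giving *solobuvidi*.

solobuvidi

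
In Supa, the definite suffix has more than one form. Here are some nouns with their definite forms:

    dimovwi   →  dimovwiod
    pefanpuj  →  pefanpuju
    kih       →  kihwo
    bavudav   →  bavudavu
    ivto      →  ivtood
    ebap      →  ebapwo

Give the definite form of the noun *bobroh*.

The alternation tracks the final sound of the stem — -wo when the stem ends in a voiceless consonant (*kih*, *ebap*); -u when the stem ends in a voiced consonant (*pefanpuj*, *bavudav*); -od when the stem ends in a vowel (*dimovwi*, *ivto*).
Since the final sound of *bobroh* is /h/ (a voiceless consonant), it takes -wo, giving *bobrohwo*.

bobrohwo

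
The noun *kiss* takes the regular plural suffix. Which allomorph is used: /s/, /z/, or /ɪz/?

/ɪz/

The stem *kiss* ends in a sibilant (/s, z, ʃ, ʒ, tʃ, dʒ/).
The plural suffix surfaces as /ɪz/ after sibilants, /s/ after other voiceless consonants, and /z/ after other voiced sounds.
So the plural -s on *kiss* is pronounced /ɪz/.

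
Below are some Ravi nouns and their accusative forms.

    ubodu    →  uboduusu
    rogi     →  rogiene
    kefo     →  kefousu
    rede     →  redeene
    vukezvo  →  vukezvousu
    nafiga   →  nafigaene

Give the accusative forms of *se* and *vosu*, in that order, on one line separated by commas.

The suffix is conditioned by the last vowel: -usu when the last vowel of the stem is a rounded vowel (*ubodu*, *kefo*, *vukezvo*); -ene when the last vowel of the stem is an unrounded vowel (*rogi*, *rede*, *nafiga*).
Since the last vowel of *se* is /e/ (an unrounded vowel), it takes -ene, giving *seene*.
The last vowel of *vosu* is /u/, which is a rounded vowel, so the suffix is -usu, giving *vosuusu*.

seene, vosuusu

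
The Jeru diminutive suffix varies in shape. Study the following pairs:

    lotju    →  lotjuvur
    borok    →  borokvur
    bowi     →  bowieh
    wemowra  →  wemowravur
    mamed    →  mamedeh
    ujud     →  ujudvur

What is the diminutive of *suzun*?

suzunvur

The suffix is conditioned by the last vowel: -eh when the last vowel of the stem is a front vowel (*bowi*, *mamed*); -vur when the last vowel of the stem is a back vowel (*lotju*, *borok*, *wemowra*, *ujud*).
Since the last vowel of *suzun* is /u/ (a back vowel), it takes -vur, giving *suzunvur*.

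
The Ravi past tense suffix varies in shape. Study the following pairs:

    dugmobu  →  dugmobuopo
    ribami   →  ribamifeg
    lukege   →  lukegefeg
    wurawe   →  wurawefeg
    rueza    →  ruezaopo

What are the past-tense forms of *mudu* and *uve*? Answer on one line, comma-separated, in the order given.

The pattern is front/back vowel harmony: -feg when the last vowel of the stem is a front vowel (*ribami*, *lukege*, *wurawe*); -opo when the last vowel of the stem is a back vowel (*dugmobu*, *rueza*).
The last vowel of *mudu* is /u/, which is a back vowel, so the suffix is -opo, giving *muduopo*.
The last vowel of *uve* is /e/, which is a front vowel, so the suffix is -feg, giving *uvefeg*.

muduopo, uvefeg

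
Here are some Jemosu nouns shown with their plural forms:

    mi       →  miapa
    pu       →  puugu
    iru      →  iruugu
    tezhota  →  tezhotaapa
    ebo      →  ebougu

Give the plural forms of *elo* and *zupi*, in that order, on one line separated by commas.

elougu, zupiapa

Looking at the last vowel of each stem: -ugu when the last vowel of the stem is a rounded vowel (*pu*, *iru*, *ebo*); -apa when the last vowel of the stem is an unrounded vowel (*mi*, *tezhota*).
Since the last vowel of *elo* is /o/ (a rounded vowel), it takes -ugu, giving *elougu*.
The last vowel of *zupi* is /i/, which is an unrounded vowel, so the suffix is -apa, giving *zupiapa*.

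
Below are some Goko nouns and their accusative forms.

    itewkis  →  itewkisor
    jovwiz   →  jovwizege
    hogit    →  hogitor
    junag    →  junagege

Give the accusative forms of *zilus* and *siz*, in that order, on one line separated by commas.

The suffix is conditioned by the final consonant: -or when the stem ends in a voiceless consonant (*itewkis*, *hogit*); -ege when the stem ends in a voiced consonant (*jovwiz*, *junag*).
The final consonant of *zilus* is /s/, which is voiceless, so the suffix is -or, giving *zilusor*.
*siz*: final consonant = /z/, voiced → -ege → *sizege*.

zilusor, sizege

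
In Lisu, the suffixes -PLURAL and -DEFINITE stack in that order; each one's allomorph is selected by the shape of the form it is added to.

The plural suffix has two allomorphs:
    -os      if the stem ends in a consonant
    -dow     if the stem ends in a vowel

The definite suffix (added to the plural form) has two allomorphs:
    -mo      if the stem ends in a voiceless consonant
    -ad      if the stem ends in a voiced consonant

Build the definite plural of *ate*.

atedowad

The final sound of *ate* is /e/, which is a vowel, so the plural suffix is -dow, giving *atedow*.
The plural form *atedow* — final consonant /w/ (voiced) → -ad → *atedowad*.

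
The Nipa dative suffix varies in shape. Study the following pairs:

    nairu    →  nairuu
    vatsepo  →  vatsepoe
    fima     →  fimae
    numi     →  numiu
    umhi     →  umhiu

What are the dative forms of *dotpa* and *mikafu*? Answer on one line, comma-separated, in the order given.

The pattern is height harmony: -u when the last vowel of the stem is a high vowel (*nairu*, *numi*, *umhi*); -e when the last vowel of the stem is a non-high vowel (*vatsepo*, *fima*).
*dotpa*: last vowel = /a/, a non-high vowel → -e → *dotpae*.
*mikafu* — last vowel /u/ (a high vowel) → -u → *mikafuu*.

dotpae, mikafuu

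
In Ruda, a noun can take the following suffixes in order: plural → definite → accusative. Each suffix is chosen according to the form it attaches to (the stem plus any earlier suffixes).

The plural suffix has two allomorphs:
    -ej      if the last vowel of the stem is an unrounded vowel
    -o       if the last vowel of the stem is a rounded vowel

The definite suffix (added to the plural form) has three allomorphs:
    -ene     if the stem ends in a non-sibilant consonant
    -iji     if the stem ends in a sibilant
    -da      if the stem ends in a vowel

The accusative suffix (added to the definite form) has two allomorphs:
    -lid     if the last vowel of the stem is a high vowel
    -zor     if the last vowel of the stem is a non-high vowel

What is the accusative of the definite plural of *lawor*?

laworodazor

*lawor* — last vowel /o/ (a rounded vowel) → -o → *laworo*.
Since the final sound of the plural form *laworo* is /o/ (a vowel), it takes -da, giving *laworoda*.
Since the last vowel of the definite form *laworoda* is /a/ (a non-high vowel), it takes -zor, giving *laworodazor*.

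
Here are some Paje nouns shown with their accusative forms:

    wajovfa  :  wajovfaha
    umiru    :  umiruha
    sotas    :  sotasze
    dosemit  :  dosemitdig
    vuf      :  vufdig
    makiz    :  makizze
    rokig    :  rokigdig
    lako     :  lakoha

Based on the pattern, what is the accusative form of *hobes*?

hobesze

The pattern is sibilance of the final sound: -ze when the stem ends in a sibilant (*sotas*, *makiz*); -dig when the stem ends in a non-sibilant consonant (*dosemit*, *vuf*, *rokig*); -ha when the stem ends in a vowel (*wajovfa*, *umiru*, *lako*).
Since the final sound of *hobes* is /s/ (a sibilant), it takes -ze, giving *hobesze*.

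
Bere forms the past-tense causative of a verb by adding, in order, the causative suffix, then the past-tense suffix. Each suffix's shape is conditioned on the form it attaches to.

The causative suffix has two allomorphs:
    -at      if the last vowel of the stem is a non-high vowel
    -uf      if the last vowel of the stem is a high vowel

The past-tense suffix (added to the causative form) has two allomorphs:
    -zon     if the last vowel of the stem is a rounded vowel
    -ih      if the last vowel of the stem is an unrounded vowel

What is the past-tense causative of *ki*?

*ki* — last vowel /i/ (a high vowel) → -uf → *kiuf*.
The causative form *kiuf* — last vowel /u/ (a rounded vowel) → -zon → *kiufzon*.

kiufzon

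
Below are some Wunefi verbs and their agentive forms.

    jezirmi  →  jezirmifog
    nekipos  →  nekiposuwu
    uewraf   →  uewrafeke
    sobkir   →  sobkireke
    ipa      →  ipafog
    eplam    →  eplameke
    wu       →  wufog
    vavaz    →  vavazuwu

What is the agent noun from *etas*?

Looking at the final sound of each stem: -uwu when the stem ends in a sibilant (*nekipos*, *vavaz*); -eke when the stem ends in a non-sibilant consonant (*uewraf*, *sobkir*, *eplam*); -fog when the stem ends in a vowel (*jezirmi*, *ipa*, *wu*).
*etas*: final sound = /s/, a sibilant → -uwu → *etasuwu*.

etasuwu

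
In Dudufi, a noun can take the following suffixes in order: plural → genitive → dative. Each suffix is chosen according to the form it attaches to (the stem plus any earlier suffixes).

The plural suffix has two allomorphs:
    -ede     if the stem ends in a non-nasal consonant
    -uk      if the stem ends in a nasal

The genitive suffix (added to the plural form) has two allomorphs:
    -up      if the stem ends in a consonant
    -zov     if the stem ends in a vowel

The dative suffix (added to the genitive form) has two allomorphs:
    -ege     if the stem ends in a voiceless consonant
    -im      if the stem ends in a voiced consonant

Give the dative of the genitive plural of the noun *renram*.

renramukupege

*renram* — final consonant /m/ (a nasal) → -uk → *renramuk*.
Since the final sound of the plural form *renramuk* is /k/ (a consonant), it takes -up, giving *renramukup*.
The genitive form *renramukup* — final consonant /p/ (voiceless) → -ege → *renramukupege*.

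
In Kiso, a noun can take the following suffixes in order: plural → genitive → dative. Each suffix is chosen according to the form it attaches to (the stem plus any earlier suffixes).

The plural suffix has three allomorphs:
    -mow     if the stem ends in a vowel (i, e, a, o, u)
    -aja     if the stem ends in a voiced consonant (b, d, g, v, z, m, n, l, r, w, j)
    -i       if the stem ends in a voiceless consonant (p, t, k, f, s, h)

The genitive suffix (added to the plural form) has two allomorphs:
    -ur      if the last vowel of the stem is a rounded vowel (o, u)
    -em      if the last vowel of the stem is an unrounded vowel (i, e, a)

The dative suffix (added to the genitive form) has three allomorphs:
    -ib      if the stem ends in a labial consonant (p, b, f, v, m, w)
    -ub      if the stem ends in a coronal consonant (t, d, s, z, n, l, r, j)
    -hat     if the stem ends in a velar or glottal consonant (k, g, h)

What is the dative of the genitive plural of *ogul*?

The final sound of *ogul* is /l/, which is a voiced consonant, so the plural suffix is -aja, giving *ogulaja*.
The last vowel of the plural form *ogulaja* is /a/, which is an unrounded vowel, so the genitive suffix is -em, giving *ogulajaem*.
The final consonant of the genitive form *ogulajaem* is /m/, which is labial, so the dative suffix is -ib, giving *ogulajaemib*.

ogulajaemib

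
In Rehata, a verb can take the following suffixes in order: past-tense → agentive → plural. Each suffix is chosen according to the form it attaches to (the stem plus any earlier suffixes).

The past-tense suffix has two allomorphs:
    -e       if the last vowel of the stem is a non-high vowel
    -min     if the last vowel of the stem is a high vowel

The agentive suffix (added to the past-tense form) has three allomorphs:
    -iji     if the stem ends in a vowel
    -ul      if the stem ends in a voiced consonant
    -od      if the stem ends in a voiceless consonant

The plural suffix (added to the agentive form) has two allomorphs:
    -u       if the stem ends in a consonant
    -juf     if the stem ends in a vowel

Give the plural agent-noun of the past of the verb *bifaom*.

*bifaom* — last vowel /o/ (a non-high vowel) → -e → *bifaome*.
The past-tense form *bifaome* — final sound /e/ (a vowel) → -iji → *bifaomeiji*.
The agentive form *bifaomeiji*: final sound = /i/, a vowel → -juf → *bifaomeijijuf*.

bifaomeijijuf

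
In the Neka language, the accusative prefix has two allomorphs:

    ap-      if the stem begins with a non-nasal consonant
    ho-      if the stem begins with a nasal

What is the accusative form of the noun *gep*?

apgep

*gep*: first consonant = /g/, non-nasal → ap- → *apgep*.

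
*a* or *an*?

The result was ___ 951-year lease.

a

The indefinite article is chosen by the initial *sound* of the following word, not its spelling.
The number *951* is spoken "nine hundred …", beginning with /naɪn/ — a consonant sound.
So the article is *a*: The result was a 951-year lease.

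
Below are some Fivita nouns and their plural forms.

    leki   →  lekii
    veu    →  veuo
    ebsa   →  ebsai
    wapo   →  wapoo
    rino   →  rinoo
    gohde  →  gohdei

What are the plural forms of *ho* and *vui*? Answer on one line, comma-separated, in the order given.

The suffix is conditioned by the last vowel: -o when the last vowel of the stem is a rounded vowel (*veu*, *wapo*, *rino*); -i when the last vowel of the stem is an unrounded vowel (*leki*, *ebsa*, *gohde*).
*ho* — last vowel /o/ (a rounded vowel) → -o → *hoo*.
*vui* — last vowel /i/ (an unrounded vowel) → -i → *vuii*.

hoo, vuii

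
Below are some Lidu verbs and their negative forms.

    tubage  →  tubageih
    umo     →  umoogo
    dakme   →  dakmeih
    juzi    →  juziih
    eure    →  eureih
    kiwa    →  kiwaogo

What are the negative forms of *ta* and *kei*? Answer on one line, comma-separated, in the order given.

taogo, keiih

The suffix is conditioned by the last vowel: -ih when the last vowel of the stem is a front vowel (*tubage*, *dakme*, *juzi*, *eure*); -ogo when the last vowel of the stem is a back vowel (*umo*, *kiwa*).
*ta*: last vowel = /a/, a back vowel → -ogo → *taogo*.
*kei*: last vowel = /i/, a front vowel → -ih → *keiih*.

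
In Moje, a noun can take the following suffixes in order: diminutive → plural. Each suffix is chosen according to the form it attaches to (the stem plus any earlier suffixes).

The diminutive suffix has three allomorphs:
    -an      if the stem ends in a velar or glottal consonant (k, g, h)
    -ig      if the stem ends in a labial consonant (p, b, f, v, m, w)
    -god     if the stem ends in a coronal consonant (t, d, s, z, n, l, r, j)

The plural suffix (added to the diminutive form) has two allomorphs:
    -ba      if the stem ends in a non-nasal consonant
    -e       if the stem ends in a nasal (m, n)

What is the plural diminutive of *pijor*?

*pijor* — final consonant /r/ (coronal) → -god → *pijorgod*.
Since the final consonant of the diminutive form *pijorgod* is /d/ (non-nasal), it takes -ba, giving *pijorgodba*.

pijorgodba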